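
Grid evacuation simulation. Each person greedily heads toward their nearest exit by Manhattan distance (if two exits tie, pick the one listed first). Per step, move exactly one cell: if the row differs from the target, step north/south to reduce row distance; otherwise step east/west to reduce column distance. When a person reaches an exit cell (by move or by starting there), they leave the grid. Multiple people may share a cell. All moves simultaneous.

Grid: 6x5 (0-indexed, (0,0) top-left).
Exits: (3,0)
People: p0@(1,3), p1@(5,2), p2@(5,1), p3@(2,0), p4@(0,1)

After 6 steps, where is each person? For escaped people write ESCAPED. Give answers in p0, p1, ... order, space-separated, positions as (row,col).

Step 1: p0:(1,3)->(2,3) | p1:(5,2)->(4,2) | p2:(5,1)->(4,1) | p3:(2,0)->(3,0)->EXIT | p4:(0,1)->(1,1)
Step 2: p0:(2,3)->(3,3) | p1:(4,2)->(3,2) | p2:(4,1)->(3,1) | p3:escaped | p4:(1,1)->(2,1)
Step 3: p0:(3,3)->(3,2) | p1:(3,2)->(3,1) | p2:(3,1)->(3,0)->EXIT | p3:escaped | p4:(2,1)->(3,1)
Step 4: p0:(3,2)->(3,1) | p1:(3,1)->(3,0)->EXIT | p2:escaped | p3:escaped | p4:(3,1)->(3,0)->EXIT
Step 5: p0:(3,1)->(3,0)->EXIT | p1:escaped | p2:escaped | p3:escaped | p4:escaped

ESCAPED ESCAPED ESCAPED ESCAPED ESCAPED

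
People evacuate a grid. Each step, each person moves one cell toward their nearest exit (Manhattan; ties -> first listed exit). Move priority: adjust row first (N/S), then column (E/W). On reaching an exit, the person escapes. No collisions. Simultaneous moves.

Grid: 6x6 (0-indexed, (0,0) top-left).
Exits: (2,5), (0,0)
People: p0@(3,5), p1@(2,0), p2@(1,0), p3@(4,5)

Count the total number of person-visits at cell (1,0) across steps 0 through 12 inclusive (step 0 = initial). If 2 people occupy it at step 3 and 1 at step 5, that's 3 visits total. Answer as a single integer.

Answer: 2

Derivation:
Step 0: p0@(3,5) p1@(2,0) p2@(1,0) p3@(4,5) -> at (1,0): 1 [p2], cum=1
Step 1: p0@ESC p1@(1,0) p2@ESC p3@(3,5) -> at (1,0): 1 [p1], cum=2
Step 2: p0@ESC p1@ESC p2@ESC p3@ESC -> at (1,0): 0 [-], cum=2
Total visits = 2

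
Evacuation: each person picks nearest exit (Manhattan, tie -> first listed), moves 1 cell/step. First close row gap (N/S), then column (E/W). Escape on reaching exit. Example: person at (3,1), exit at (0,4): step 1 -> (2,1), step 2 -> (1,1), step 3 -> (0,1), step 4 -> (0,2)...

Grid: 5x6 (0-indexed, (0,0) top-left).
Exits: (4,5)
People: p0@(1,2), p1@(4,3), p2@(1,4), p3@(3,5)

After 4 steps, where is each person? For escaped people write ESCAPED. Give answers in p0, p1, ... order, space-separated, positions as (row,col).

Step 1: p0:(1,2)->(2,2) | p1:(4,3)->(4,4) | p2:(1,4)->(2,4) | p3:(3,5)->(4,5)->EXIT
Step 2: p0:(2,2)->(3,2) | p1:(4,4)->(4,5)->EXIT | p2:(2,4)->(3,4) | p3:escaped
Step 3: p0:(3,2)->(4,2) | p1:escaped | p2:(3,4)->(4,4) | p3:escaped
Step 4: p0:(4,2)->(4,3) | p1:escaped | p2:(4,4)->(4,5)->EXIT | p3:escaped

(4,3) ESCAPED ESCAPED ESCAPED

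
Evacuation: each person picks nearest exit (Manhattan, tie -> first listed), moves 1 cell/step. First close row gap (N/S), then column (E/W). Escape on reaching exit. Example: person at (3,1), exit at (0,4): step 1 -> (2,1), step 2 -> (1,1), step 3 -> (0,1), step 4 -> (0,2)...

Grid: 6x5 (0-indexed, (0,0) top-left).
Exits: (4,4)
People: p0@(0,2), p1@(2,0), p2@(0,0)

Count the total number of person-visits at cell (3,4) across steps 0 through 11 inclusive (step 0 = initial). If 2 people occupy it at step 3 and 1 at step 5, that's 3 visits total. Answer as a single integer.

Step 0: p0@(0,2) p1@(2,0) p2@(0,0) -> at (3,4): 0 [-], cum=0
Step 1: p0@(1,2) p1@(3,0) p2@(1,0) -> at (3,4): 0 [-], cum=0
Step 2: p0@(2,2) p1@(4,0) p2@(2,0) -> at (3,4): 0 [-], cum=0
Step 3: p0@(3,2) p1@(4,1) p2@(3,0) -> at (3,4): 0 [-], cum=0
Step 4: p0@(4,2) p1@(4,2) p2@(4,0) -> at (3,4): 0 [-], cum=0
Step 5: p0@(4,3) p1@(4,3) p2@(4,1) -> at (3,4): 0 [-], cum=0
Step 6: p0@ESC p1@ESC p2@(4,2) -> at (3,4): 0 [-], cum=0
Step 7: p0@ESC p1@ESC p2@(4,3) -> at (3,4): 0 [-], cum=0
Step 8: p0@ESC p1@ESC p2@ESC -> at (3,4): 0 [-], cum=0
Total visits = 0

Answer: 0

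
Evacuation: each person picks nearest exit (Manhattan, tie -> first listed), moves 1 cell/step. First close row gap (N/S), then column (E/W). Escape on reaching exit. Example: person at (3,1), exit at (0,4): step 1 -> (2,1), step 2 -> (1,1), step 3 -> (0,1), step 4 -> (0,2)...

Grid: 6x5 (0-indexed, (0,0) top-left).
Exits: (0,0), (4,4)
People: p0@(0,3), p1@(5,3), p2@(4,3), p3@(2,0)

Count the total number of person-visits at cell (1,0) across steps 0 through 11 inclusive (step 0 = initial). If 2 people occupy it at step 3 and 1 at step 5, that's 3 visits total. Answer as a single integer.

Step 0: p0@(0,3) p1@(5,3) p2@(4,3) p3@(2,0) -> at (1,0): 0 [-], cum=0
Step 1: p0@(0,2) p1@(4,3) p2@ESC p3@(1,0) -> at (1,0): 1 [p3], cum=1
Step 2: p0@(0,1) p1@ESC p2@ESC p3@ESC -> at (1,0): 0 [-], cum=1
Step 3: p0@ESC p1@ESC p2@ESC p3@ESC -> at (1,0): 0 [-], cum=1
Total visits = 1

Answer: 1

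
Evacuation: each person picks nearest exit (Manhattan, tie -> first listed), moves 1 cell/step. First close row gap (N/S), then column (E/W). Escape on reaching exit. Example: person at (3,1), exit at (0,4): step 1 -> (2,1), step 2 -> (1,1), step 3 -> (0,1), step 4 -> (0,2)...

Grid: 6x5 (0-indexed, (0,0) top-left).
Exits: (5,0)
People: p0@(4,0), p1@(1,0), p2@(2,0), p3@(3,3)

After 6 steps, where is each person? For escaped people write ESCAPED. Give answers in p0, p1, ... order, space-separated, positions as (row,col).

Step 1: p0:(4,0)->(5,0)->EXIT | p1:(1,0)->(2,0) | p2:(2,0)->(3,0) | p3:(3,3)->(4,3)
Step 2: p0:escaped | p1:(2,0)->(3,0) | p2:(3,0)->(4,0) | p3:(4,3)->(5,3)
Step 3: p0:escaped | p1:(3,0)->(4,0) | p2:(4,0)->(5,0)->EXIT | p3:(5,3)->(5,2)
Step 4: p0:escaped | p1:(4,0)->(5,0)->EXIT | p2:escaped | p3:(5,2)->(5,1)
Step 5: p0:escaped | p1:escaped | p2:escaped | p3:(5,1)->(5,0)->EXIT

ESCAPED ESCAPED ESCAPED ESCAPED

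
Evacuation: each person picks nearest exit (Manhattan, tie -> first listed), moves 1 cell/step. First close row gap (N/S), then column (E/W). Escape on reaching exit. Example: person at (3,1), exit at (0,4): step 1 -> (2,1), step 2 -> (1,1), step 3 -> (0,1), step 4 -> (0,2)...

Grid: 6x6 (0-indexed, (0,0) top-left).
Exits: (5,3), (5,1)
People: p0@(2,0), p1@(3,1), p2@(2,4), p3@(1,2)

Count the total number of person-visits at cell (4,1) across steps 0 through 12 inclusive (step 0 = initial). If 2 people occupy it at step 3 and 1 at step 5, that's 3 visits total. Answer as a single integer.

Step 0: p0@(2,0) p1@(3,1) p2@(2,4) p3@(1,2) -> at (4,1): 0 [-], cum=0
Step 1: p0@(3,0) p1@(4,1) p2@(3,4) p3@(2,2) -> at (4,1): 1 [p1], cum=1
Step 2: p0@(4,0) p1@ESC p2@(4,4) p3@(3,2) -> at (4,1): 0 [-], cum=1
Step 3: p0@(5,0) p1@ESC p2@(5,4) p3@(4,2) -> at (4,1): 0 [-], cum=1
Step 4: p0@ESC p1@ESC p2@ESC p3@(5,2) -> at (4,1): 0 [-], cum=1
Step 5: p0@ESC p1@ESC p2@ESC p3@ESC -> at (4,1): 0 [-], cum=1
Total visits = 1

Answer: 1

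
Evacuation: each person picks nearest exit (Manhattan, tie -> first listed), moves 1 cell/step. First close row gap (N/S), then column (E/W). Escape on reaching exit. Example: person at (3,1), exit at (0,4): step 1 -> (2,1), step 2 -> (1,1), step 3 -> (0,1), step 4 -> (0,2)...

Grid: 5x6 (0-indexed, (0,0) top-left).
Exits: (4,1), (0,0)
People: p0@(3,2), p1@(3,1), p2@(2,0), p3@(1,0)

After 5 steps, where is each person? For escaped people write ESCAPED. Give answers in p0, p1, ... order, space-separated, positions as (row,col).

Step 1: p0:(3,2)->(4,2) | p1:(3,1)->(4,1)->EXIT | p2:(2,0)->(1,0) | p3:(1,0)->(0,0)->EXIT
Step 2: p0:(4,2)->(4,1)->EXIT | p1:escaped | p2:(1,0)->(0,0)->EXIT | p3:escaped

ESCAPED ESCAPED ESCAPED ESCAPED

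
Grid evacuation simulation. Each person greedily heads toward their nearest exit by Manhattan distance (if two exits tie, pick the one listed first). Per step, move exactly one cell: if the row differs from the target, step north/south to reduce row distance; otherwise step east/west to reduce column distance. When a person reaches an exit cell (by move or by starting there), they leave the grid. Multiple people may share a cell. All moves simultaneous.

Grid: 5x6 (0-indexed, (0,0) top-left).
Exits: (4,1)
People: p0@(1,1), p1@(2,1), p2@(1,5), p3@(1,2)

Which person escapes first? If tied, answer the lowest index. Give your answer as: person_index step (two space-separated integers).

Step 1: p0:(1,1)->(2,1) | p1:(2,1)->(3,1) | p2:(1,5)->(2,5) | p3:(1,2)->(2,2)
Step 2: p0:(2,1)->(3,1) | p1:(3,1)->(4,1)->EXIT | p2:(2,5)->(3,5) | p3:(2,2)->(3,2)
Step 3: p0:(3,1)->(4,1)->EXIT | p1:escaped | p2:(3,5)->(4,5) | p3:(3,2)->(4,2)
Step 4: p0:escaped | p1:escaped | p2:(4,5)->(4,4) | p3:(4,2)->(4,1)->EXIT
Step 5: p0:escaped | p1:escaped | p2:(4,4)->(4,3) | p3:escaped
Step 6: p0:escaped | p1:escaped | p2:(4,3)->(4,2) | p3:escaped
Step 7: p0:escaped | p1:escaped | p2:(4,2)->(4,1)->EXIT | p3:escaped
Exit steps: [3, 2, 7, 4]
First to escape: p1 at step 2

Answer: 1 2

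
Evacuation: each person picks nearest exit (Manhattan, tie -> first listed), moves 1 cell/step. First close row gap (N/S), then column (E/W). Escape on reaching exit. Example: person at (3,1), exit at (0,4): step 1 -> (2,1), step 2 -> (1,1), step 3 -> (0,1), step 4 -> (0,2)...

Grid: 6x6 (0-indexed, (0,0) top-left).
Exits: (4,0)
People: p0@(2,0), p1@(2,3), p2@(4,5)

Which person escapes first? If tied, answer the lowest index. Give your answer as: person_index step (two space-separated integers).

Step 1: p0:(2,0)->(3,0) | p1:(2,3)->(3,3) | p2:(4,5)->(4,4)
Step 2: p0:(3,0)->(4,0)->EXIT | p1:(3,3)->(4,3) | p2:(4,4)->(4,3)
Step 3: p0:escaped | p1:(4,3)->(4,2) | p2:(4,3)->(4,2)
Step 4: p0:escaped | p1:(4,2)->(4,1) | p2:(4,2)->(4,1)
Step 5: p0:escaped | p1:(4,1)->(4,0)->EXIT | p2:(4,1)->(4,0)->EXIT
Exit steps: [2, 5, 5]
First to escape: p0 at step 2

Answer: 0 2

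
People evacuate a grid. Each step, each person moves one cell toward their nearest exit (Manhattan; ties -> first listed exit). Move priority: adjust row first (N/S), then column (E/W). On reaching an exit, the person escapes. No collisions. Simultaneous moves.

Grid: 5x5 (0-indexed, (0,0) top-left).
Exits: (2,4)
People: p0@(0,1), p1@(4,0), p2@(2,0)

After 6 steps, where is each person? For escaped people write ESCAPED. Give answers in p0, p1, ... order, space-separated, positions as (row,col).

Step 1: p0:(0,1)->(1,1) | p1:(4,0)->(3,0) | p2:(2,0)->(2,1)
Step 2: p0:(1,1)->(2,1) | p1:(3,0)->(2,0) | p2:(2,1)->(2,2)
Step 3: p0:(2,1)->(2,2) | p1:(2,0)->(2,1) | p2:(2,2)->(2,3)
Step 4: p0:(2,2)->(2,3) | p1:(2,1)->(2,2) | p2:(2,3)->(2,4)->EXIT
Step 5: p0:(2,3)->(2,4)->EXIT | p1:(2,2)->(2,3) | p2:escaped
Step 6: p0:escaped | p1:(2,3)->(2,4)->EXIT | p2:escaped

ESCAPED ESCAPED ESCAPED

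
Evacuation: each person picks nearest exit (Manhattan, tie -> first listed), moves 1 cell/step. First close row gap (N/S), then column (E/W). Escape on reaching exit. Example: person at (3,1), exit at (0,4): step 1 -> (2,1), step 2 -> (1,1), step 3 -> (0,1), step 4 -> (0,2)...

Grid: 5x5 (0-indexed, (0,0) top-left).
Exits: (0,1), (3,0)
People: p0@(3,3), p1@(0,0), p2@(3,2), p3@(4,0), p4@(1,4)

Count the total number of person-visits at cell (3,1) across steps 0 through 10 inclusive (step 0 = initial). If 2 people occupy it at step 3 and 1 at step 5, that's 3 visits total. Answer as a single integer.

Answer: 2

Derivation:
Step 0: p0@(3,3) p1@(0,0) p2@(3,2) p3@(4,0) p4@(1,4) -> at (3,1): 0 [-], cum=0
Step 1: p0@(3,2) p1@ESC p2@(3,1) p3@ESC p4@(0,4) -> at (3,1): 1 [p2], cum=1
Step 2: p0@(3,1) p1@ESC p2@ESC p3@ESC p4@(0,3) -> at (3,1): 1 [p0], cum=2
Step 3: p0@ESC p1@ESC p2@ESC p3@ESC p4@(0,2) -> at (3,1): 0 [-], cum=2
Step 4: p0@ESC p1@ESC p2@ESC p3@ESC p4@ESC -> at (3,1): 0 [-], cum=2
Total visits = 2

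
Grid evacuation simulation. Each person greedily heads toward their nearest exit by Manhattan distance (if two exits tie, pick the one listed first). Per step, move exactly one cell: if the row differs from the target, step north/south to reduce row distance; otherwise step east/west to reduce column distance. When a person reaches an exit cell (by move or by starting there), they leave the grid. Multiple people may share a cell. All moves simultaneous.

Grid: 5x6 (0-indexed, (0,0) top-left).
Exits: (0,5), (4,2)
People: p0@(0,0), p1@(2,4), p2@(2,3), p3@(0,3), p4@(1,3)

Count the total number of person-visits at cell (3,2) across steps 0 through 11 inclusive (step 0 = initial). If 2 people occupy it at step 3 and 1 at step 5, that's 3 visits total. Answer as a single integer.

Step 0: p0@(0,0) p1@(2,4) p2@(2,3) p3@(0,3) p4@(1,3) -> at (3,2): 0 [-], cum=0
Step 1: p0@(0,1) p1@(1,4) p2@(3,3) p3@(0,4) p4@(0,3) -> at (3,2): 0 [-], cum=0
Step 2: p0@(0,2) p1@(0,4) p2@(4,3) p3@ESC p4@(0,4) -> at (3,2): 0 [-], cum=0
Step 3: p0@(0,3) p1@ESC p2@ESC p3@ESC p4@ESC -> at (3,2): 0 [-], cum=0
Step 4: p0@(0,4) p1@ESC p2@ESC p3@ESC p4@ESC -> at (3,2): 0 [-], cum=0
Step 5: p0@ESC p1@ESC p2@ESC p3@ESC p4@ESC -> at (3,2): 0 [-], cum=0
Total visits = 0

Answer: 0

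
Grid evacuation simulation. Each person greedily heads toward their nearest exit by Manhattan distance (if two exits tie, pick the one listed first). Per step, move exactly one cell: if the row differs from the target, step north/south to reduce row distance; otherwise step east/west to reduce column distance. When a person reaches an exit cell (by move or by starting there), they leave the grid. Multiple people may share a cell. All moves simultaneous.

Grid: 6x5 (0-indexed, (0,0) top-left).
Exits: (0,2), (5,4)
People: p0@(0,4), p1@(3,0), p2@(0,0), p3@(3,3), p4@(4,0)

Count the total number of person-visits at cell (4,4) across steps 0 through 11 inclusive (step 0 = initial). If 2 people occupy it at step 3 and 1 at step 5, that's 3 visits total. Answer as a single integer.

Step 0: p0@(0,4) p1@(3,0) p2@(0,0) p3@(3,3) p4@(4,0) -> at (4,4): 0 [-], cum=0
Step 1: p0@(0,3) p1@(2,0) p2@(0,1) p3@(4,3) p4@(5,0) -> at (4,4): 0 [-], cum=0
Step 2: p0@ESC p1@(1,0) p2@ESC p3@(5,3) p4@(5,1) -> at (4,4): 0 [-], cum=0
Step 3: p0@ESC p1@(0,0) p2@ESC p3@ESC p4@(5,2) -> at (4,4): 0 [-], cum=0
Step 4: p0@ESC p1@(0,1) p2@ESC p3@ESC p4@(5,3) -> at (4,4): 0 [-], cum=0
Step 5: p0@ESC p1@ESC p2@ESC p3@ESC p4@ESC -> at (4,4): 0 [-], cum=0
Total visits = 0

Answer: 0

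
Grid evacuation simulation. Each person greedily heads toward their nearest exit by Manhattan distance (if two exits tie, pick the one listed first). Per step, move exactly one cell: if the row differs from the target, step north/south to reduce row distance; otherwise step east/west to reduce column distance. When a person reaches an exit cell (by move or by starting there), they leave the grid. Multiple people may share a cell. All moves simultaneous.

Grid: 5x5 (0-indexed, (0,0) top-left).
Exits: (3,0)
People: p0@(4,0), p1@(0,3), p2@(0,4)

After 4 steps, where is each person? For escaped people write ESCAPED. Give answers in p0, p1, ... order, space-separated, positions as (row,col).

Step 1: p0:(4,0)->(3,0)->EXIT | p1:(0,3)->(1,3) | p2:(0,4)->(1,4)
Step 2: p0:escaped | p1:(1,3)->(2,3) | p2:(1,4)->(2,4)
Step 3: p0:escaped | p1:(2,3)->(3,3) | p2:(2,4)->(3,4)
Step 4: p0:escaped | p1:(3,3)->(3,2) | p2:(3,4)->(3,3)

ESCAPED (3,2) (3,3)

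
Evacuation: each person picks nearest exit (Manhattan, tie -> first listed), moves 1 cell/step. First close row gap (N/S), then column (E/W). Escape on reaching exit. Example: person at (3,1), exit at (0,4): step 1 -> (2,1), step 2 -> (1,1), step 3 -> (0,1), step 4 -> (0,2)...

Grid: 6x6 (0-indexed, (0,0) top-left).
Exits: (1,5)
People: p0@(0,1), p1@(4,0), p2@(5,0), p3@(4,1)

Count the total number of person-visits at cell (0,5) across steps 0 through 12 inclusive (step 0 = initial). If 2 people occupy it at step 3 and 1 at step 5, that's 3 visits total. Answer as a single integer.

Answer: 0

Derivation:
Step 0: p0@(0,1) p1@(4,0) p2@(5,0) p3@(4,1) -> at (0,5): 0 [-], cum=0
Step 1: p0@(1,1) p1@(3,0) p2@(4,0) p3@(3,1) -> at (0,5): 0 [-], cum=0
Step 2: p0@(1,2) p1@(2,0) p2@(3,0) p3@(2,1) -> at (0,5): 0 [-], cum=0
Step 3: p0@(1,3) p1@(1,0) p2@(2,0) p3@(1,1) -> at (0,5): 0 [-], cum=0
Step 4: p0@(1,4) p1@(1,1) p2@(1,0) p3@(1,2) -> at (0,5): 0 [-], cum=0
Step 5: p0@ESC p1@(1,2) p2@(1,1) p3@(1,3) -> at (0,5): 0 [-], cum=0
Step 6: p0@ESC p1@(1,3) p2@(1,2) p3@(1,4) -> at (0,5): 0 [-], cum=0
Step 7: p0@ESC p1@(1,4) p2@(1,3) p3@ESC -> at (0,5): 0 [-], cum=0
Step 8: p0@ESC p1@ESC p2@(1,4) p3@ESC -> at (0,5): 0 [-], cum=0
Step 9: p0@ESC p1@ESC p2@ESC p3@ESC -> at (0,5): 0 [-], cum=0
Total visits = 0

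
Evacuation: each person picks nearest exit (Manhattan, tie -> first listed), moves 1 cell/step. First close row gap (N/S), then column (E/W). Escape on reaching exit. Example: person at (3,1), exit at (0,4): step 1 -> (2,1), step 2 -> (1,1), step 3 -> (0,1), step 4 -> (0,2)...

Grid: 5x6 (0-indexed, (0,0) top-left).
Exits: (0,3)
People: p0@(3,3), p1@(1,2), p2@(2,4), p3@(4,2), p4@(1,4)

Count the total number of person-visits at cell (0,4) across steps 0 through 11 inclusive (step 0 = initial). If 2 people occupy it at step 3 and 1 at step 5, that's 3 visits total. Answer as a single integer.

Step 0: p0@(3,3) p1@(1,2) p2@(2,4) p3@(4,2) p4@(1,4) -> at (0,4): 0 [-], cum=0
Step 1: p0@(2,3) p1@(0,2) p2@(1,4) p3@(3,2) p4@(0,4) -> at (0,4): 1 [p4], cum=1
Step 2: p0@(1,3) p1@ESC p2@(0,4) p3@(2,2) p4@ESC -> at (0,4): 1 [p2], cum=2
Step 3: p0@ESC p1@ESC p2@ESC p3@(1,2) p4@ESC -> at (0,4): 0 [-], cum=2
Step 4: p0@ESC p1@ESC p2@ESC p3@(0,2) p4@ESC -> at (0,4): 0 [-], cum=2
Step 5: p0@ESC p1@ESC p2@ESC p3@ESC p4@ESC -> at (0,4): 0 [-], cum=2
Total visits = 2

Answer: 2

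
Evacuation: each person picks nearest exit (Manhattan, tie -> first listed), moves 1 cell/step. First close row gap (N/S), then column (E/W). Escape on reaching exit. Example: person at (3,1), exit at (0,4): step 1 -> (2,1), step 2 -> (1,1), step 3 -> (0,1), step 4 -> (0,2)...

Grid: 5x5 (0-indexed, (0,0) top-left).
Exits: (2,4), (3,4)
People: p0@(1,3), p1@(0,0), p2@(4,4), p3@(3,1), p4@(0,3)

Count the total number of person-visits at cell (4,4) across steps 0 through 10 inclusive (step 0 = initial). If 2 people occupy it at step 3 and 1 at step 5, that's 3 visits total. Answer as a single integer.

Step 0: p0@(1,3) p1@(0,0) p2@(4,4) p3@(3,1) p4@(0,3) -> at (4,4): 1 [p2], cum=1
Step 1: p0@(2,3) p1@(1,0) p2@ESC p3@(3,2) p4@(1,3) -> at (4,4): 0 [-], cum=1
Step 2: p0@ESC p1@(2,0) p2@ESC p3@(3,3) p4@(2,3) -> at (4,4): 0 [-], cum=1
Step 3: p0@ESC p1@(2,1) p2@ESC p3@ESC p4@ESC -> at (4,4): 0 [-], cum=1
Step 4: p0@ESC p1@(2,2) p2@ESC p3@ESC p4@ESC -> at (4,4): 0 [-], cum=1
Step 5: p0@ESC p1@(2,3) p2@ESC p3@ESC p4@ESC -> at (4,4): 0 [-], cum=1
Step 6: p0@ESC p1@ESC p2@ESC p3@ESC p4@ESC -> at (4,4): 0 [-], cum=1
Total visits = 1

Answer: 1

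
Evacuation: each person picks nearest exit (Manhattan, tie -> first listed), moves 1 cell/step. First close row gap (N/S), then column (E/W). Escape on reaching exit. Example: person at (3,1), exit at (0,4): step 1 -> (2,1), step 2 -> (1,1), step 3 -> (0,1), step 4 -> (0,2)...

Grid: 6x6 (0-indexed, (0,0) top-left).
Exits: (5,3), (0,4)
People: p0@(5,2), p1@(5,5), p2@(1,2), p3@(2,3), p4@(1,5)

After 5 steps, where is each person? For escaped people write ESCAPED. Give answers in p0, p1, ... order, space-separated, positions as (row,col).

Step 1: p0:(5,2)->(5,3)->EXIT | p1:(5,5)->(5,4) | p2:(1,2)->(0,2) | p3:(2,3)->(3,3) | p4:(1,5)->(0,5)
Step 2: p0:escaped | p1:(5,4)->(5,3)->EXIT | p2:(0,2)->(0,3) | p3:(3,3)->(4,3) | p4:(0,5)->(0,4)->EXIT
Step 3: p0:escaped | p1:escaped | p2:(0,3)->(0,4)->EXIT | p3:(4,3)->(5,3)->EXIT | p4:escaped

ESCAPED ESCAPED ESCAPED ESCAPED ESCAPED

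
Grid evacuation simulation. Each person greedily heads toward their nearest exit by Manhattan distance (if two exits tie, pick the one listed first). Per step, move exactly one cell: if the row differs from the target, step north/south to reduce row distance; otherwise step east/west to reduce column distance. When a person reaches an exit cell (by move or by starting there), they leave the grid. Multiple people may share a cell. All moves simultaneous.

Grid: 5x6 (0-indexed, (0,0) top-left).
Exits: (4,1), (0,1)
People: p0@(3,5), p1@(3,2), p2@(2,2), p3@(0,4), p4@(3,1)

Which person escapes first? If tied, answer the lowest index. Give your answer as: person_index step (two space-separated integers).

Step 1: p0:(3,5)->(4,5) | p1:(3,2)->(4,2) | p2:(2,2)->(3,2) | p3:(0,4)->(0,3) | p4:(3,1)->(4,1)->EXIT
Step 2: p0:(4,5)->(4,4) | p1:(4,2)->(4,1)->EXIT | p2:(3,2)->(4,2) | p3:(0,3)->(0,2) | p4:escaped
Step 3: p0:(4,4)->(4,3) | p1:escaped | p2:(4,2)->(4,1)->EXIT | p3:(0,2)->(0,1)->EXIT | p4:escaped
Step 4: p0:(4,3)->(4,2) | p1:escaped | p2:escaped | p3:escaped | p4:escaped
Step 5: p0:(4,2)->(4,1)->EXIT | p1:escaped | p2:escaped | p3:escaped | p4:escaped
Exit steps: [5, 2, 3, 3, 1]
First to escape: p4 at step 1

Answer: 4 1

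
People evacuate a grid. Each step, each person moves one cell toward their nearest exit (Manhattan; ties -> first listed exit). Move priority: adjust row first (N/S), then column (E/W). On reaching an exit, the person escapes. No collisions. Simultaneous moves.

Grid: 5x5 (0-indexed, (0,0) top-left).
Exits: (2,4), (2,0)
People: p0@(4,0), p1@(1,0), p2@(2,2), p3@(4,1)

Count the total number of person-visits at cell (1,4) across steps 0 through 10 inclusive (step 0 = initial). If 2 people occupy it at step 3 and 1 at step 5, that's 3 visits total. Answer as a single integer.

Answer: 0

Derivation:
Step 0: p0@(4,0) p1@(1,0) p2@(2,2) p3@(4,1) -> at (1,4): 0 [-], cum=0
Step 1: p0@(3,0) p1@ESC p2@(2,3) p3@(3,1) -> at (1,4): 0 [-], cum=0
Step 2: p0@ESC p1@ESC p2@ESC p3@(2,1) -> at (1,4): 0 [-], cum=0
Step 3: p0@ESC p1@ESC p2@ESC p3@ESC -> at (1,4): 0 [-], cum=0
Total visits = 0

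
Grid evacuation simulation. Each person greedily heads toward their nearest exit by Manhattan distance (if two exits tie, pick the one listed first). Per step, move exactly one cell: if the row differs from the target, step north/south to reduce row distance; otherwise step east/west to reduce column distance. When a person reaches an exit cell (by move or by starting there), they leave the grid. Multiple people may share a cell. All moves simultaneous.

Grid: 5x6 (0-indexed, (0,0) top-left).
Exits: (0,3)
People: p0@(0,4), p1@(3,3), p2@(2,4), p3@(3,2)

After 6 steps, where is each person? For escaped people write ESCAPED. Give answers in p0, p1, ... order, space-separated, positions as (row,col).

Step 1: p0:(0,4)->(0,3)->EXIT | p1:(3,3)->(2,3) | p2:(2,4)->(1,4) | p3:(3,2)->(2,2)
Step 2: p0:escaped | p1:(2,3)->(1,3) | p2:(1,4)->(0,4) | p3:(2,2)->(1,2)
Step 3: p0:escaped | p1:(1,3)->(0,3)->EXIT | p2:(0,4)->(0,3)->EXIT | p3:(1,2)->(0,2)
Step 4: p0:escaped | p1:escaped | p2:escaped | p3:(0,2)->(0,3)->EXIT

ESCAPED ESCAPED ESCAPED ESCAPED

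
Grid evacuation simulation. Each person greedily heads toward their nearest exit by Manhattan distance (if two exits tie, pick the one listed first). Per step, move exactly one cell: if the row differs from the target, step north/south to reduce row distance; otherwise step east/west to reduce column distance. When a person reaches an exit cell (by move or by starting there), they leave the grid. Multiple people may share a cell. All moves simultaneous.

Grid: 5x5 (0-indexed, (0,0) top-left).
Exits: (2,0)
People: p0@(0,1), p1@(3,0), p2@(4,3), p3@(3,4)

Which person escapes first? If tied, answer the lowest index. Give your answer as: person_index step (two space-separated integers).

Step 1: p0:(0,1)->(1,1) | p1:(3,0)->(2,0)->EXIT | p2:(4,3)->(3,3) | p3:(3,4)->(2,4)
Step 2: p0:(1,1)->(2,1) | p1:escaped | p2:(3,3)->(2,3) | p3:(2,4)->(2,3)
Step 3: p0:(2,1)->(2,0)->EXIT | p1:escaped | p2:(2,3)->(2,2) | p3:(2,3)->(2,2)
Step 4: p0:escaped | p1:escaped | p2:(2,2)->(2,1) | p3:(2,2)->(2,1)
Step 5: p0:escaped | p1:escaped | p2:(2,1)->(2,0)->EXIT | p3:(2,1)->(2,0)->EXIT
Exit steps: [3, 1, 5, 5]
First to escape: p1 at step 1

Answer: 1 1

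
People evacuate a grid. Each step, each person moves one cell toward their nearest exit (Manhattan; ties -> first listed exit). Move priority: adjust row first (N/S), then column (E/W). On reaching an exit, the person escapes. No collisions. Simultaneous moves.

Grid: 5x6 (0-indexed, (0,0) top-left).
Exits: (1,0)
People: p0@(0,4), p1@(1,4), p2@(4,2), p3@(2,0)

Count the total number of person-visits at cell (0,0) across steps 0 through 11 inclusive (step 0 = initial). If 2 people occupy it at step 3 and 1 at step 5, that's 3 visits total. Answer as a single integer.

Answer: 0

Derivation:
Step 0: p0@(0,4) p1@(1,4) p2@(4,2) p3@(2,0) -> at (0,0): 0 [-], cum=0
Step 1: p0@(1,4) p1@(1,3) p2@(3,2) p3@ESC -> at (0,0): 0 [-], cum=0
Step 2: p0@(1,3) p1@(1,2) p2@(2,2) p3@ESC -> at (0,0): 0 [-], cum=0
Step 3: p0@(1,2) p1@(1,1) p2@(1,2) p3@ESC -> at (0,0): 0 [-], cum=0
Step 4: p0@(1,1) p1@ESC p2@(1,1) p3@ESC -> at (0,0): 0 [-], cum=0
Step 5: p0@ESC p1@ESC p2@ESC p3@ESC -> at (0,0): 0 [-], cum=0
Total visits = 0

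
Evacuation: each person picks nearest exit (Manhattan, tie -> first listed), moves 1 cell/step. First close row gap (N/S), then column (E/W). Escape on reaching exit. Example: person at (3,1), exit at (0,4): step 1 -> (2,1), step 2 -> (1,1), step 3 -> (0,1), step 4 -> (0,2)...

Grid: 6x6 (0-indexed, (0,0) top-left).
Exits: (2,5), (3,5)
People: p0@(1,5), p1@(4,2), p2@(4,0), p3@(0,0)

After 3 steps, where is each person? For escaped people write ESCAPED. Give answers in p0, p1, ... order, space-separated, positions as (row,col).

Step 1: p0:(1,5)->(2,5)->EXIT | p1:(4,2)->(3,2) | p2:(4,0)->(3,0) | p3:(0,0)->(1,0)
Step 2: p0:escaped | p1:(3,2)->(3,3) | p2:(3,0)->(3,1) | p3:(1,0)->(2,0)
Step 3: p0:escaped | p1:(3,3)->(3,4) | p2:(3,1)->(3,2) | p3:(2,0)->(2,1)

ESCAPED (3,4) (3,2) (2,1)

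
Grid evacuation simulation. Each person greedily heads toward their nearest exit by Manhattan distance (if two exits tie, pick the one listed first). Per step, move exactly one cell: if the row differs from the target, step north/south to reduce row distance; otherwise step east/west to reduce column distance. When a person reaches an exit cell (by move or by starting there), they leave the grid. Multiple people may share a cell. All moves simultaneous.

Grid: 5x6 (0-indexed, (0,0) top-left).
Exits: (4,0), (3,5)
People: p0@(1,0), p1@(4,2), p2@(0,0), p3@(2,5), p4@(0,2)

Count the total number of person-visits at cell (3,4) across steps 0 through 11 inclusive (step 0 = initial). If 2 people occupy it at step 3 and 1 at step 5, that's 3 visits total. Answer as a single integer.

Step 0: p0@(1,0) p1@(4,2) p2@(0,0) p3@(2,5) p4@(0,2) -> at (3,4): 0 [-], cum=0
Step 1: p0@(2,0) p1@(4,1) p2@(1,0) p3@ESC p4@(1,2) -> at (3,4): 0 [-], cum=0
Step 2: p0@(3,0) p1@ESC p2@(2,0) p3@ESC p4@(2,2) -> at (3,4): 0 [-], cum=0
Step 3: p0@ESC p1@ESC p2@(3,0) p3@ESC p4@(3,2) -> at (3,4): 0 [-], cum=0
Step 4: p0@ESC p1@ESC p2@ESC p3@ESC p4@(4,2) -> at (3,4): 0 [-], cum=0
Step 5: p0@ESC p1@ESC p2@ESC p3@ESC p4@(4,1) -> at (3,4): 0 [-], cum=0
Step 6: p0@ESC p1@ESC p2@ESC p3@ESC p4@ESC -> at (3,4): 0 [-], cum=0
Total visits = 0

Answer: 0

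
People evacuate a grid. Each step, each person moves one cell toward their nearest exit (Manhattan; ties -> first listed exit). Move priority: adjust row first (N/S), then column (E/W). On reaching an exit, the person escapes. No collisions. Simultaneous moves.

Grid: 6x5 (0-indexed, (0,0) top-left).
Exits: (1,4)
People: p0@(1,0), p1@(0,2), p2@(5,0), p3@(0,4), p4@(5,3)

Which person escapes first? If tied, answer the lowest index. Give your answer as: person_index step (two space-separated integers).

Answer: 3 1

Derivation:
Step 1: p0:(1,0)->(1,1) | p1:(0,2)->(1,2) | p2:(5,0)->(4,0) | p3:(0,4)->(1,4)->EXIT | p4:(5,3)->(4,3)
Step 2: p0:(1,1)->(1,2) | p1:(1,2)->(1,3) | p2:(4,0)->(3,0) | p3:escaped | p4:(4,3)->(3,3)
Step 3: p0:(1,2)->(1,3) | p1:(1,3)->(1,4)->EXIT | p2:(3,0)->(2,0) | p3:escaped | p4:(3,3)->(2,3)
Step 4: p0:(1,3)->(1,4)->EXIT | p1:escaped | p2:(2,0)->(1,0) | p3:escaped | p4:(2,3)->(1,3)
Step 5: p0:escaped | p1:escaped | p2:(1,0)->(1,1) | p3:escaped | p4:(1,3)->(1,4)->EXIT
Step 6: p0:escaped | p1:escaped | p2:(1,1)->(1,2) | p3:escaped | p4:escaped
Step 7: p0:escaped | p1:escaped | p2:(1,2)->(1,3) | p3:escaped | p4:escaped
Step 8: p0:escaped | p1:escaped | p2:(1,3)->(1,4)->EXIT | p3:escaped | p4:escaped
Exit steps: [4, 3, 8, 1, 5]
First to escape: p3 at step 1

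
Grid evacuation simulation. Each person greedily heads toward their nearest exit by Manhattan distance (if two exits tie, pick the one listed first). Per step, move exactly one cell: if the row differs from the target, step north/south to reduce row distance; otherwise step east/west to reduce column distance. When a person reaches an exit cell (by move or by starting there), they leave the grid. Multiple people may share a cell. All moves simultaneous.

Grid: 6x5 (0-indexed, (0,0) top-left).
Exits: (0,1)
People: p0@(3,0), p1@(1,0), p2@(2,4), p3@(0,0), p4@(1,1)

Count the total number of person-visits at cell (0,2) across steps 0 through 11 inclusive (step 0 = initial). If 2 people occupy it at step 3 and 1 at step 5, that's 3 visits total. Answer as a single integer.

Answer: 1

Derivation:
Step 0: p0@(3,0) p1@(1,0) p2@(2,4) p3@(0,0) p4@(1,1) -> at (0,2): 0 [-], cum=0
Step 1: p0@(2,0) p1@(0,0) p2@(1,4) p3@ESC p4@ESC -> at (0,2): 0 [-], cum=0
Step 2: p0@(1,0) p1@ESC p2@(0,4) p3@ESC p4@ESC -> at (0,2): 0 [-], cum=0
Step 3: p0@(0,0) p1@ESC p2@(0,3) p3@ESC p4@ESC -> at (0,2): 0 [-], cum=0
Step 4: p0@ESC p1@ESC p2@(0,2) p3@ESC p4@ESC -> at (0,2): 1 [p2], cum=1
Step 5: p0@ESC p1@ESC p2@ESC p3@ESC p4@ESC -> at (0,2): 0 [-], cum=1
Total visits = 1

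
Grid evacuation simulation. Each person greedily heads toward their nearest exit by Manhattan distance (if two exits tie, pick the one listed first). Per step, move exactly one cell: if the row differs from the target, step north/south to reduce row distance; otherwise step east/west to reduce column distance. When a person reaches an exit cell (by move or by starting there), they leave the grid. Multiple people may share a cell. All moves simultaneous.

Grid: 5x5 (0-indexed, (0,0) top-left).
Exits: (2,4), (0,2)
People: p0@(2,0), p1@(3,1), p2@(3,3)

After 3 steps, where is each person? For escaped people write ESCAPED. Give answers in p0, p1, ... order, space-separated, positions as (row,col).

Step 1: p0:(2,0)->(2,1) | p1:(3,1)->(2,1) | p2:(3,3)->(2,3)
Step 2: p0:(2,1)->(2,2) | p1:(2,1)->(2,2) | p2:(2,3)->(2,4)->EXIT
Step 3: p0:(2,2)->(2,3) | p1:(2,2)->(2,3) | p2:escaped

(2,3) (2,3) ESCAPED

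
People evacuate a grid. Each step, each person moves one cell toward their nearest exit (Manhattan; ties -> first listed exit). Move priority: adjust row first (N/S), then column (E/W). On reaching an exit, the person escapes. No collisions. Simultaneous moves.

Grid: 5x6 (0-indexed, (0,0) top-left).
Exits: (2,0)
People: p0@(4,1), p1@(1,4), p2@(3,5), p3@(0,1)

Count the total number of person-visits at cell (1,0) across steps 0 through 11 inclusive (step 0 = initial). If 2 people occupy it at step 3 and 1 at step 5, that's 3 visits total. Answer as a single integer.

Answer: 0

Derivation:
Step 0: p0@(4,1) p1@(1,4) p2@(3,5) p3@(0,1) -> at (1,0): 0 [-], cum=0
Step 1: p0@(3,1) p1@(2,4) p2@(2,5) p3@(1,1) -> at (1,0): 0 [-], cum=0
Step 2: p0@(2,1) p1@(2,3) p2@(2,4) p3@(2,1) -> at (1,0): 0 [-], cum=0
Step 3: p0@ESC p1@(2,2) p2@(2,3) p3@ESC -> at (1,0): 0 [-], cum=0
Step 4: p0@ESC p1@(2,1) p2@(2,2) p3@ESC -> at (1,0): 0 [-], cum=0
Step 5: p0@ESC p1@ESC p2@(2,1) p3@ESC -> at (1,0): 0 [-], cum=0
Step 6: p0@ESC p1@ESC p2@ESC p3@ESC -> at (1,0): 0 [-], cum=0
Total visits = 0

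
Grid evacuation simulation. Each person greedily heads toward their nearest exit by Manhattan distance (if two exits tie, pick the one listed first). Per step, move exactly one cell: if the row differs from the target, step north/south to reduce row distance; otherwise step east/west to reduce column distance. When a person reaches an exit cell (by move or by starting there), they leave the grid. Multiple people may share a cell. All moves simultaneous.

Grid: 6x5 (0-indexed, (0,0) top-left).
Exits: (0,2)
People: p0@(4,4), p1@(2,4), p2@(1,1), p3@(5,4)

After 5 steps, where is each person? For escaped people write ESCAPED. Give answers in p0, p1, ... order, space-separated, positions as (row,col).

Step 1: p0:(4,4)->(3,4) | p1:(2,4)->(1,4) | p2:(1,1)->(0,1) | p3:(5,4)->(4,4)
Step 2: p0:(3,4)->(2,4) | p1:(1,4)->(0,4) | p2:(0,1)->(0,2)->EXIT | p3:(4,4)->(3,4)
Step 3: p0:(2,4)->(1,4) | p1:(0,4)->(0,3) | p2:escaped | p3:(3,4)->(2,4)
Step 4: p0:(1,4)->(0,4) | p1:(0,3)->(0,2)->EXIT | p2:escaped | p3:(2,4)->(1,4)
Step 5: p0:(0,4)->(0,3) | p1:escaped | p2:escaped | p3:(1,4)->(0,4)

(0,3) ESCAPED ESCAPED (0,4)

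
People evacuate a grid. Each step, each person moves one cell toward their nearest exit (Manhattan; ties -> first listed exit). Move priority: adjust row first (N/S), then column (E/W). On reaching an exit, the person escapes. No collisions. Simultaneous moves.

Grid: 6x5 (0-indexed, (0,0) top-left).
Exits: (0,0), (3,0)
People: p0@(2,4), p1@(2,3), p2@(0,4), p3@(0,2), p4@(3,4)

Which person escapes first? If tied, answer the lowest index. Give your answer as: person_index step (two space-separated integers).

Answer: 3 2

Derivation:
Step 1: p0:(2,4)->(3,4) | p1:(2,3)->(3,3) | p2:(0,4)->(0,3) | p3:(0,2)->(0,1) | p4:(3,4)->(3,3)
Step 2: p0:(3,4)->(3,3) | p1:(3,3)->(3,2) | p2:(0,3)->(0,2) | p3:(0,1)->(0,0)->EXIT | p4:(3,3)->(3,2)
Step 3: p0:(3,3)->(3,2) | p1:(3,2)->(3,1) | p2:(0,2)->(0,1) | p3:escaped | p4:(3,2)->(3,1)
Step 4: p0:(3,2)->(3,1) | p1:(3,1)->(3,0)->EXIT | p2:(0,1)->(0,0)->EXIT | p3:escaped | p4:(3,1)->(3,0)->EXIT
Step 5: p0:(3,1)->(3,0)->EXIT | p1:escaped | p2:escaped | p3:escaped | p4:escaped
Exit steps: [5, 4, 4, 2, 4]
First to escape: p3 at step 2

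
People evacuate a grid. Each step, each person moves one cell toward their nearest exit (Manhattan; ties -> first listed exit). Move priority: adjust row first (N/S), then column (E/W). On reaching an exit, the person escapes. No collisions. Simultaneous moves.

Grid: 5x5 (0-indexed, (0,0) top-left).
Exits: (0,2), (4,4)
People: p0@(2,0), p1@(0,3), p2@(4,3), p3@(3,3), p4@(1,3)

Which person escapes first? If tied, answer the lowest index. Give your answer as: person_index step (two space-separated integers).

Answer: 1 1

Derivation:
Step 1: p0:(2,0)->(1,0) | p1:(0,3)->(0,2)->EXIT | p2:(4,3)->(4,4)->EXIT | p3:(3,3)->(4,3) | p4:(1,3)->(0,3)
Step 2: p0:(1,0)->(0,0) | p1:escaped | p2:escaped | p3:(4,3)->(4,4)->EXIT | p4:(0,3)->(0,2)->EXIT
Step 3: p0:(0,0)->(0,1) | p1:escaped | p2:escaped | p3:escaped | p4:escaped
Step 4: p0:(0,1)->(0,2)->EXIT | p1:escaped | p2:escaped | p3:escaped | p4:escaped
Exit steps: [4, 1, 1, 2, 2]
First to escape: p1 at step 1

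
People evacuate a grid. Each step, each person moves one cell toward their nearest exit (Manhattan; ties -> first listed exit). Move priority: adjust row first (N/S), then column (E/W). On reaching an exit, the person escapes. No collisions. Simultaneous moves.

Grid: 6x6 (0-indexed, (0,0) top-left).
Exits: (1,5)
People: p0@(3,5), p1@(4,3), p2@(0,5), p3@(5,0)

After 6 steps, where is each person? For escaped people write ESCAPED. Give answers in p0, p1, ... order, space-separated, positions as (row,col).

Step 1: p0:(3,5)->(2,5) | p1:(4,3)->(3,3) | p2:(0,5)->(1,5)->EXIT | p3:(5,0)->(4,0)
Step 2: p0:(2,5)->(1,5)->EXIT | p1:(3,3)->(2,3) | p2:escaped | p3:(4,0)->(3,0)
Step 3: p0:escaped | p1:(2,3)->(1,3) | p2:escaped | p3:(3,0)->(2,0)
Step 4: p0:escaped | p1:(1,3)->(1,4) | p2:escaped | p3:(2,0)->(1,0)
Step 5: p0:escaped | p1:(1,4)->(1,5)->EXIT | p2:escaped | p3:(1,0)->(1,1)
Step 6: p0:escaped | p1:escaped | p2:escaped | p3:(1,1)->(1,2)

ESCAPED ESCAPED ESCAPED (1,2)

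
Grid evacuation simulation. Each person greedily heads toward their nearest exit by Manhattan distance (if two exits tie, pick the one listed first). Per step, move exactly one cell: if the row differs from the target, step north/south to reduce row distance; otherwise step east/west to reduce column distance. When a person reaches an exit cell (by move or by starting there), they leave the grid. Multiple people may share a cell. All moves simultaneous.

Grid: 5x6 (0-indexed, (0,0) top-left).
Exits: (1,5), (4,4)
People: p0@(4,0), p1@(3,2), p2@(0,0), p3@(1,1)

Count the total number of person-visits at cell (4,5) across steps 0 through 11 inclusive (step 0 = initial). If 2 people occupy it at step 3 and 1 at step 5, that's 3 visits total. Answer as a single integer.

Answer: 0

Derivation:
Step 0: p0@(4,0) p1@(3,2) p2@(0,0) p3@(1,1) -> at (4,5): 0 [-], cum=0
Step 1: p0@(4,1) p1@(4,2) p2@(1,0) p3@(1,2) -> at (4,5): 0 [-], cum=0
Step 2: p0@(4,2) p1@(4,3) p2@(1,1) p3@(1,3) -> at (4,5): 0 [-], cum=0
Step 3: p0@(4,3) p1@ESC p2@(1,2) p3@(1,4) -> at (4,5): 0 [-], cum=0
Step 4: p0@ESC p1@ESC p2@(1,3) p3@ESC -> at (4,5): 0 [-], cum=0
Step 5: p0@ESC p1@ESC p2@(1,4) p3@ESC -> at (4,5): 0 [-], cum=0
Step 6: p0@ESC p1@ESC p2@ESC p3@ESC -> at (4,5): 0 [-], cum=0
Total visits = 0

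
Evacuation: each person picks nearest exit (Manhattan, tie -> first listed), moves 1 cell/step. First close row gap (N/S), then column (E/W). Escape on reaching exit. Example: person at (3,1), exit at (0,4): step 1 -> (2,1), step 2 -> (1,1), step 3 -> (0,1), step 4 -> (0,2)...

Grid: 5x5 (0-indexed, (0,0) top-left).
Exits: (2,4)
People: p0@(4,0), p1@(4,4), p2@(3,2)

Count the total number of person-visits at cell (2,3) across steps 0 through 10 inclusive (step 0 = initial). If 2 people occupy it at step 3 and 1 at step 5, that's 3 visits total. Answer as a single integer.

Step 0: p0@(4,0) p1@(4,4) p2@(3,2) -> at (2,3): 0 [-], cum=0
Step 1: p0@(3,0) p1@(3,4) p2@(2,2) -> at (2,3): 0 [-], cum=0
Step 2: p0@(2,0) p1@ESC p2@(2,3) -> at (2,3): 1 [p2], cum=1
Step 3: p0@(2,1) p1@ESC p2@ESC -> at (2,3): 0 [-], cum=1
Step 4: p0@(2,2) p1@ESC p2@ESC -> at (2,3): 0 [-], cum=1
Step 5: p0@(2,3) p1@ESC p2@ESC -> at (2,3): 1 [p0], cum=2
Step 6: p0@ESC p1@ESC p2@ESC -> at (2,3): 0 [-], cum=2
Total visits = 2

Answer: 2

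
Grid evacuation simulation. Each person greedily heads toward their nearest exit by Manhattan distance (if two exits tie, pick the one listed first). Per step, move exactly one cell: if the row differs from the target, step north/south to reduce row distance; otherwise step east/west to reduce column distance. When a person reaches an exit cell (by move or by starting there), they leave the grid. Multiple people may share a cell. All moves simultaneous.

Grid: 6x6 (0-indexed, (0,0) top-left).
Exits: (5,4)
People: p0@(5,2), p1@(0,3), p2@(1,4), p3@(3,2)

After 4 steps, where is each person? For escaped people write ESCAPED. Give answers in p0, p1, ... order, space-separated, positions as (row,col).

Step 1: p0:(5,2)->(5,3) | p1:(0,3)->(1,3) | p2:(1,4)->(2,4) | p3:(3,2)->(4,2)
Step 2: p0:(5,3)->(5,4)->EXIT | p1:(1,3)->(2,3) | p2:(2,4)->(3,4) | p3:(4,2)->(5,2)
Step 3: p0:escaped | p1:(2,3)->(3,3) | p2:(3,4)->(4,4) | p3:(5,2)->(5,3)
Step 4: p0:escaped | p1:(3,3)->(4,3) | p2:(4,4)->(5,4)->EXIT | p3:(5,3)->(5,4)->EXIT

ESCAPED (4,3) ESCAPED ESCAPED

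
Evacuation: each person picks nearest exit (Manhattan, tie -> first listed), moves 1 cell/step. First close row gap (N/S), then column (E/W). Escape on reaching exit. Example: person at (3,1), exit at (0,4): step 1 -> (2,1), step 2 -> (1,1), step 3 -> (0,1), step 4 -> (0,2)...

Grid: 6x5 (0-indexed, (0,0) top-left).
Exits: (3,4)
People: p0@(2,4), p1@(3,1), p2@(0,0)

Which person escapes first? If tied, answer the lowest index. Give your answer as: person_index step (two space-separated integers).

Answer: 0 1

Derivation:
Step 1: p0:(2,4)->(3,4)->EXIT | p1:(3,1)->(3,2) | p2:(0,0)->(1,0)
Step 2: p0:escaped | p1:(3,2)->(3,3) | p2:(1,0)->(2,0)
Step 3: p0:escaped | p1:(3,3)->(3,4)->EXIT | p2:(2,0)->(3,0)
Step 4: p0:escaped | p1:escaped | p2:(3,0)->(3,1)
Step 5: p0:escaped | p1:escaped | p2:(3,1)->(3,2)
Step 6: p0:escaped | p1:escaped | p2:(3,2)->(3,3)
Step 7: p0:escaped | p1:escaped | p2:(3,3)->(3,4)->EXIT
Exit steps: [1, 3, 7]
First to escape: p0 at step 1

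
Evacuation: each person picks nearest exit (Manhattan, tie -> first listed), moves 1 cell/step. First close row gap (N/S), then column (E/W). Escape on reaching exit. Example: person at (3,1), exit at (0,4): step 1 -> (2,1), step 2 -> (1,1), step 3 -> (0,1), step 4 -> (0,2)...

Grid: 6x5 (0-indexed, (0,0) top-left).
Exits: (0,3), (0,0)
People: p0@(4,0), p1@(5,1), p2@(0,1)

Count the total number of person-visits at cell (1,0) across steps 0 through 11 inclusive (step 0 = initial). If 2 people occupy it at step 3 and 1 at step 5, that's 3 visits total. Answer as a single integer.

Answer: 1

Derivation:
Step 0: p0@(4,0) p1@(5,1) p2@(0,1) -> at (1,0): 0 [-], cum=0
Step 1: p0@(3,0) p1@(4,1) p2@ESC -> at (1,0): 0 [-], cum=0
Step 2: p0@(2,0) p1@(3,1) p2@ESC -> at (1,0): 0 [-], cum=0
Step 3: p0@(1,0) p1@(2,1) p2@ESC -> at (1,0): 1 [p0], cum=1
Step 4: p0@ESC p1@(1,1) p2@ESC -> at (1,0): 0 [-], cum=1
Step 5: p0@ESC p1@(0,1) p2@ESC -> at (1,0): 0 [-], cum=1
Step 6: p0@ESC p1@ESC p2@ESC -> at (1,0): 0 [-], cum=1
Total visits = 1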